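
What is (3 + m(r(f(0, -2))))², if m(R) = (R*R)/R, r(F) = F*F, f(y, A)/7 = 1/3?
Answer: 5776/81 ≈ 71.309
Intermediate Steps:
f(y, A) = 7/3
r(F) = F²
m(R) = R (m(R) = R²/R = R)
(3 + m(r(f(0, -2))))² = (3 + (7/3)²)² = (3 + 49/9)² = (76/9)² = 5776/81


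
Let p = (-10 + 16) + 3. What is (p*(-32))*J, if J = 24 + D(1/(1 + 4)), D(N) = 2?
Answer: -7488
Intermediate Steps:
p = 9 (p = 6 + 3 = 9)
J = 26 (J = 24 + 2 = 26)
(p*(-32))*J = (9*(-32))*26 = -288*26 = -7488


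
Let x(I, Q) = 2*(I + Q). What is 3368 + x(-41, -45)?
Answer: 3196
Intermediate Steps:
x(I, Q) = 2*I + 2*Q
3368 + x(-41, -45) = 3368 + (2*(-41) + 2*(-45)) = 3368 + (-82 - 90) = 3368 - 172 = 3196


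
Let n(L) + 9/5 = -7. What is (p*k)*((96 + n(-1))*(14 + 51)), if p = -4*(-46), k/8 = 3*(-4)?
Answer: -100119552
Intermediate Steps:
n(L) = -44/5 (n(L) = -9/5 - 7 = -44/5)
k = -96 (k = 8*(3*(-4)) = 8*(-12) = -96)
p = 184
(p*k)*((96 + n(-1))*(14 + 51)) = (184*(-96))*((96 - 44/5)*(14 + 51)) = -7701504*65/5 = -17664*5668 = -100119552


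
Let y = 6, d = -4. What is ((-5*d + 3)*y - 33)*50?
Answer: 5250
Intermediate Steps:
((-5*d + 3)*y - 33)*50 = ((-5*(-4) + 3)*6 - 33)*50 = ((20 + 3)*6 - 33)*50 = (23*6 - 33)*50 = (138 - 33)*50 = 105*50 = 5250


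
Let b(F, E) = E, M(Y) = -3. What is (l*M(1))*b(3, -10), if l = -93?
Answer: -2790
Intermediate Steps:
(l*M(1))*b(3, -10) = -93*(-3)*(-10) = 279*(-10) = -2790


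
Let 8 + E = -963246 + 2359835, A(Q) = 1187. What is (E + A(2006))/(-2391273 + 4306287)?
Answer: 698884/957507 ≈ 0.72990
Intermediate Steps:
E = 1396581 (E = -8 + (-963246 + 2359835) = -8 + 1396589 = 1396581)
(E + A(2006))/(-2391273 + 4306287) = (1396581 + 1187)/(-2391273 + 4306287) = 1397768/1915014 = 1397768*(1/1915014) = 698884/957507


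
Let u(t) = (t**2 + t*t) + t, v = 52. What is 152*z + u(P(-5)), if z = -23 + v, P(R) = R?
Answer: 4453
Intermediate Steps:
z = 29 (z = -23 + 52 = 29)
u(t) = t + 2*t**2 (u(t) = (t**2 + t**2) + t = 2*t**2 + t = t + 2*t**2)
152*z + u(P(-5)) = 152*29 - 5*(1 + 2*(-5)) = 4408 - 5*(1 - 10) = 4408 - 5*(-9) = 4408 + 45 = 4453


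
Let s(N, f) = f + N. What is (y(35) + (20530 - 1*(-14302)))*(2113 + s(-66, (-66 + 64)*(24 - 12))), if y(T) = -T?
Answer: 70394331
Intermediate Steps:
s(N, f) = N + f
(y(35) + (20530 - 1*(-14302)))*(2113 + s(-66, (-66 + 64)*(24 - 12))) = (-1*35 + (20530 - 1*(-14302)))*(2113 + (-66 + (-66 + 64)*(24 - 12))) = (-35 + (20530 + 14302))*(2113 + (-66 - 2*12)) = (-35 + 34832)*(2113 + (-66 - 24)) = 34797*(2113 - 90) = 34797*2023 = 70394331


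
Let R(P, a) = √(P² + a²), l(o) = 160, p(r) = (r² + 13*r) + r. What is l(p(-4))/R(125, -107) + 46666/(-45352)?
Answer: -23333/22676 + 80*√27074/13537 ≈ -0.056576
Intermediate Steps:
p(r) = r² + 14*r
l(p(-4))/R(125, -107) + 46666/(-45352) = 160/(√(125² + (-107)²)) + 46666/(-45352) = 160/(√(15625 + 11449)) + 46666*(-1/45352) = 160/(√27074) - 23333/22676 = 160*(√27074/27074) - 23333/22676 = 80*√27074/13537 - 23333/22676 = -23333/22676 + 80*√27074/13537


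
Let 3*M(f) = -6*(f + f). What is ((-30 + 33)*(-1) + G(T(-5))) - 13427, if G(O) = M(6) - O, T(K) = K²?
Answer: -13479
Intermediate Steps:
M(f) = -4*f (M(f) = (-6*(f + f))/3 = (-12*f)/3 = -4*f)
G(O) = -24 - O (G(O) = -4*6 - O = -24 - O)
((-30 + 33)*(-1) + G(T(-5))) - 13427 = ((-30 + 33)*(-1) + (-24 - 1*(-5)²)) - 13427 = (3*(-1) + (-24 - 1*25)) - 13427 = (-3 + (-24 - 25)) - 13427 = (-3 - 49) - 13427 = -52 - 13427 = -13479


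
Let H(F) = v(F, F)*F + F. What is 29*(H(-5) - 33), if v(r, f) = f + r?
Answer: 348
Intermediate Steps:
H(F) = F + 2*F**2 (H(F) = (F + F)*F + F = (2*F)*F + F = 2*F**2 + F = F + 2*F**2)
29*(H(-5) - 33) = 29*(-5*(1 + 2*(-5)) - 33) = 29*(-5*(1 - 10) - 33) = 29*(-5*(-9) - 33) = 29*(45 - 33) = 29*12 = 348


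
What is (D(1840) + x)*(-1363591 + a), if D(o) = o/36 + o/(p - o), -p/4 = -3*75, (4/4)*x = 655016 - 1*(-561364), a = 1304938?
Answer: -3353319300044/47 ≈ -7.1347e+10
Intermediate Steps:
x = 1216380 (x = 655016 - 1*(-561364) = 655016 + 561364 = 1216380)
p = 900 (p = -(-12)*75 = -4*(-225) = 900)
D(o) = o/36 + o/(900 - o)
(D(1840) + x)*(-1363591 + a) = ((1/36)*1840*(-936 + 1840)/(-900 + 1840) + 1216380)*(-1363591 + 1304938) = ((1/36)*1840*904/940 + 1216380)*(-58653) = ((1/36)*1840*(1/940)*904 + 1216380)*(-58653) = (20792/423 + 1216380)*(-58653) = (514549532/423)*(-58653) = -3353319300044/47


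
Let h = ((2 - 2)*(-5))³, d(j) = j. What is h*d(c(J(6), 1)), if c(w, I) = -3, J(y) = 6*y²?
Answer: 0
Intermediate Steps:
h = 0 (h = (0*(-5))³ = 0³ = 0)
h*d(c(J(6), 1)) = 0*(-3) = 0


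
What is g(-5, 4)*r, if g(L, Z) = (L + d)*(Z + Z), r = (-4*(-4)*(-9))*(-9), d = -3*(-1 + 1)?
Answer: -51840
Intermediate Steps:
d = 0 (d = -3*0 = 0)
r = 1296 (r = (16*(-9))*(-9) = -144*(-9) = 1296)
g(L, Z) = 2*L*Z (g(L, Z) = (L + 0)*(Z + Z) = L*(2*Z) = 2*L*Z)
g(-5, 4)*r = (2*(-5)*4)*1296 = -40*1296 = -51840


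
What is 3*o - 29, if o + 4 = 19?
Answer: 16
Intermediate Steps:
o = 15 (o = -4 + 19 = 15)
3*o - 29 = 3*15 - 29 = 45 - 29 = 16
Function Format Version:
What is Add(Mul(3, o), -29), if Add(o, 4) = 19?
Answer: 16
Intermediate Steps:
o = 15 (o = Add(-4, 19) = 15)
Add(Mul(3, o), -29) = Add(Mul(3, 15), -29) = Add(45, -29) = 16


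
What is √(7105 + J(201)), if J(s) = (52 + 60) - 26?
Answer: 3*√799 ≈ 84.800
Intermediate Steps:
J(s) = 86 (J(s) = 112 - 26 = 86)
√(7105 + J(201)) = √(7105 + 86) = √7191 = 3*√799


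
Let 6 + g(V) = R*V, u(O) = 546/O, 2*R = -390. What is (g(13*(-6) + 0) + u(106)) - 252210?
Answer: -12561045/53 ≈ -2.3700e+5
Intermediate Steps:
R = -195 (R = (½)*(-390) = -195)
g(V) = -6 - 195*V
(g(13*(-6) + 0) + u(106)) - 252210 = ((-6 - 195*(13*(-6) + 0)) + 546/106) - 252210 = ((-6 - 195*(-78 + 0)) + 546*(1/106)) - 252210 = ((-6 - 195*(-78)) + 273/53) - 252210 = ((-6 + 15210) + 273/53) - 252210 = (15204 + 273/53) - 252210 = 806085/53 - 252210 = -12561045/53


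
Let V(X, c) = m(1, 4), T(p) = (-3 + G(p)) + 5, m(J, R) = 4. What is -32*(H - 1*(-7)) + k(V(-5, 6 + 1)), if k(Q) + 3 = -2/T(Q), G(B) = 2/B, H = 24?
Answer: -4979/5 ≈ -995.80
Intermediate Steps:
T(p) = 2 + 2/p (T(p) = (-3 + 2/p) + 5 = 2 + 2/p)
V(X, c) = 4
k(Q) = -3 - 2/(2 + 2/Q)
-32*(H - 1*(-7)) + k(V(-5, 6 + 1)) = -32*(24 - 1*(-7)) + (-3 - 4*4)/(1 + 4) = -32*(24 + 7) + (-3 - 16)/5 = -32*31 + (⅕)*(-19) = -992 - 19/5 = -4979/5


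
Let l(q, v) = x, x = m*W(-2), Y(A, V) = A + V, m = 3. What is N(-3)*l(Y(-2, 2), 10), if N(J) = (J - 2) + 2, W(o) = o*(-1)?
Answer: -18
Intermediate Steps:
W(o) = -o
N(J) = J (N(J) = (-2 + J) + 2 = J)
x = 6 (x = 3*(-1*(-2)) = 3*2 = 6)
l(q, v) = 6
N(-3)*l(Y(-2, 2), 10) = -3*6 = -18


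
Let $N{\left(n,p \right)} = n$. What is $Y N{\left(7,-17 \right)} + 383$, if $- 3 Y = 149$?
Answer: $\frac{106}{3} \approx 35.333$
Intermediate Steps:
$Y = - \frac{149}{3}$ ($Y = \left(- \frac{1}{3}\right) 149 = - \frac{149}{3} \approx -49.667$)
$Y N{\left(7,-17 \right)} + 383 = \left(- \frac{149}{3}\right) 7 + 383 = - \frac{1043}{3} + 383 = \frac{106}{3}$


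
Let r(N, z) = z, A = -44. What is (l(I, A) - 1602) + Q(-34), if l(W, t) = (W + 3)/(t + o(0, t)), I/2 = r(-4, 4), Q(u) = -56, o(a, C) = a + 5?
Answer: -64673/39 ≈ -1658.3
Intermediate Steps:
o(a, C) = 5 + a
I = 8 (I = 2*4 = 8)
l(W, t) = (3 + W)/(5 + t) (l(W, t) = (W + 3)/(t + (5 + 0)) = (3 + W)/(t + 5) = (3 + W)/(5 + t))
(l(I, A) - 1602) + Q(-34) = ((3 + 8)/(5 - 44) - 1602) - 56 = (11/(-39) - 1602) - 56 = (-1/39*11 - 1602) - 56 = (-11/39 - 1602) - 56 = -62489/39 - 56 = -64673/39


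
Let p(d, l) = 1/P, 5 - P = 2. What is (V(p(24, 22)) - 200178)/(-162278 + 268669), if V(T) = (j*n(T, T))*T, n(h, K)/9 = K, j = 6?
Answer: -200172/106391 ≈ -1.8815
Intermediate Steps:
P = 3 (P = 5 - 1*2 = 5 - 2 = 3)
n(h, K) = 9*K
p(d, l) = ⅓ (p(d, l) = 1/3 = ⅓)
V(T) = 54*T² (V(T) = (6*(9*T))*T = (54*T)*T = 54*T²)
(V(p(24, 22)) - 200178)/(-162278 + 268669) = (54*(⅓)² - 200178)/(-162278 + 268669) = (54*(⅑) - 200178)/106391 = (6 - 200178)*(1/106391) = -200172*1/106391 = -200172/106391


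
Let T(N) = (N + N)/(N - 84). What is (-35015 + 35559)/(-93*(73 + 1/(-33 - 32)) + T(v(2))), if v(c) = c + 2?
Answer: -70720/882397 ≈ -0.080145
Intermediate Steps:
v(c) = 2 + c
T(N) = 2*N/(-84 + N) (T(N) = (2*N)/(-84 + N) = 2*N/(-84 + N))
(-35015 + 35559)/(-93*(73 + 1/(-33 - 32)) + T(v(2))) = (-35015 + 35559)/(-93*(73 + 1/(-33 - 32)) + 2*(2 + 2)/(-84 + (2 + 2))) = 544/(-93*(73 + 1/(-65)) + 2*4/(-84 + 4)) = 544/(-93*(73 - 1/65) + 2*4/(-80)) = 544/(-93*4744/65 + 2*4*(-1/80)) = 544/(-441192/65 - ⅒) = 544/(-882397/130) = 544*(-130/882397) = -70720/882397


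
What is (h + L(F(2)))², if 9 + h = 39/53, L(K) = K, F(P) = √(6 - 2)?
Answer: 110224/2809 ≈ 39.240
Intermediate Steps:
F(P) = 2 (F(P) = √4 = 2)
h = -438/53 (h = -9 + 39/53 = -438/53 ≈ -8.2641)
(h + L(F(2)))² = (-438/53 + 2)² = (-332/53)² = 110224/2809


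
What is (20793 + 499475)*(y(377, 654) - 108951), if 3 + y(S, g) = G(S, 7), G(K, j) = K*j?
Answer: -55312292420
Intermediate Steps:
y(S, g) = -3 + 7*S (y(S, g) = -3 + S*7 = -3 + 7*S)
(20793 + 499475)*(y(377, 654) - 108951) = (20793 + 499475)*((-3 + 7*377) - 108951) = 520268*((-3 + 2639) - 108951) = 520268*(2636 - 108951) = 520268*(-106315) = -55312292420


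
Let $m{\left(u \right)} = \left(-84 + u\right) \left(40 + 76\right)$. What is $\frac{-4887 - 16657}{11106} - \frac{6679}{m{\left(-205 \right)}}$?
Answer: $- \frac{324032041}{186158772} \approx -1.7406$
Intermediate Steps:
$m{\left(u \right)} = -9744 + 116 u$ ($m{\left(u \right)} = \left(-84 + u\right) 116 = -9744 + 116 u$)
$\frac{-4887 - 16657}{11106} - \frac{6679}{m{\left(-205 \right)}} = \frac{-4887 - 16657}{11106} - \frac{6679}{-9744 + 116 \left(-205\right)} = \left(-21544\right) \frac{1}{11106} - \frac{6679}{-9744 - 23780} = - \frac{10772}{5553} - \frac{6679}{-33524} = - \frac{10772}{5553} - - \frac{6679}{33524} = - \frac{10772}{5553} + \frac{6679}{33524} = - \frac{324032041}{186158772}$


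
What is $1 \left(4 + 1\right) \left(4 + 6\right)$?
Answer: $50$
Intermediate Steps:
$1 \left(4 + 1\right) \left(4 + 6\right) = 1 \cdot 5 \cdot 10 = 5 \cdot 10 = 50$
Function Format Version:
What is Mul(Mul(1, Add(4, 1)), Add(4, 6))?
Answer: 50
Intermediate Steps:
Mul(Mul(1, Add(4, 1)), Add(4, 6)) = Mul(Mul(1, 5), 10) = Mul(5, 10) = 50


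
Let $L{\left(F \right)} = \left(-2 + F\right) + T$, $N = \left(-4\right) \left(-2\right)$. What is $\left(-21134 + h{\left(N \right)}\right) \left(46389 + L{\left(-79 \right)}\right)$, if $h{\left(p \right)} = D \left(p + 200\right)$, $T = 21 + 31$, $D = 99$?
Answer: $-25127120$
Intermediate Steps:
$N = 8$
$T = 52$
$h{\left(p \right)} = 19800 + 99 p$ ($h{\left(p \right)} = 99 \left(p + 200\right) = 99 \left(200 + p\right) = 19800 + 99 p$)
$L{\left(F \right)} = 50 + F$ ($L{\left(F \right)} = \left(-2 + F\right) + 52 = 50 + F$)
$\left(-21134 + h{\left(N \right)}\right) \left(46389 + L{\left(-79 \right)}\right) = \left(-21134 + \left(19800 + 99 \cdot 8\right)\right) \left(46389 + \left(50 - 79\right)\right) = \left(-21134 + \left(19800 + 792\right)\right) \left(46389 - 29\right) = \left(-21134 + 20592\right) 46360 = \left(-542\right) 46360 = -25127120$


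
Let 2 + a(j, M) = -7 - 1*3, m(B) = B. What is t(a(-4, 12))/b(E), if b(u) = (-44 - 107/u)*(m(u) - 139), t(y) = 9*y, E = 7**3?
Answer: 3087/258383 ≈ 0.011947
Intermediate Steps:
a(j, M) = -12 (a(j, M) = -2 + (-7 - 1*3) = -2 + (-7 - 3) = -2 - 10 = -12)
E = 343
b(u) = (-139 + u)*(-44 - 107/u) (b(u) = (-44 - 107/u)*(u - 139) = (-44 - 107/u)*(-139 + u) = (-139 + u)*(-44 - 107/u))
t(a(-4, 12))/b(E) = (9*(-12))/(6009 - 44*343 + 14873/343) = -108/(6009 - 15092 + 14873*(1/343)) = -108/(6009 - 15092 + 14873/343) = -108/(-3100596/343) = -108*(-343/3100596) = 3087/258383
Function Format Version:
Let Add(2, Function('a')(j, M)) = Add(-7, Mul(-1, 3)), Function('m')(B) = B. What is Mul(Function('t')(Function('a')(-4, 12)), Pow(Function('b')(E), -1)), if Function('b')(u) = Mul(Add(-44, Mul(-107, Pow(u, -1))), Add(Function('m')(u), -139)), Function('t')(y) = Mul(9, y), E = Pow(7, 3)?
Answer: Rational(3087, 258383) ≈ 0.011947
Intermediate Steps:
Function('a')(j, M) = -12 (Function('a')(j, M) = Add(-2, Add(-7, Mul(-1, 3))) = Add(-2, Add(-7, -3)) = Add(-2, -10) = -12)
E = 343
Function('b')(u) = Mul(Add(-139, u), Add(-44, Mul(-107, Pow(u, -1)))) (Function('b')(u) = Mul(Add(-44, Mul(-107, Pow(u, -1))), Add(u, -139)) = Mul(Add(-44, Mul(-107, Pow(u, -1))), Add(-139, u)) = Mul(Add(-139, u), Add(-44, Mul(-107, Pow(u, -1)))))
Mul(Function('t')(Function('a')(-4, 12)), Pow(Function('b')(E), -1)) = Mul(Mul(9, -12), Pow(Add(6009, Mul(-44, 343), Mul(14873, Pow(343, -1))), -1)) = Mul(-108, Pow(Add(6009, -15092, Mul(14873, Rational(1, 343))), -1)) = Mul(-108, Pow(Add(6009, -15092, Rational(14873, 343)), -1)) = Mul(-108, Pow(Rational(-3100596, 343), -1)) = Mul(-108, Rational(-343, 3100596)) = Rational(3087, 258383)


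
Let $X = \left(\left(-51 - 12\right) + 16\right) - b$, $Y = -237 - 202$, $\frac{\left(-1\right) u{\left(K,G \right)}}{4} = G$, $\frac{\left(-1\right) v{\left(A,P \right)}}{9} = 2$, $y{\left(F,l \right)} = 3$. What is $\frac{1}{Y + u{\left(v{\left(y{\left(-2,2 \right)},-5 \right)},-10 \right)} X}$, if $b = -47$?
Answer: $- \frac{1}{439} \approx -0.0022779$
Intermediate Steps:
$v{\left(A,P \right)} = -18$ ($v{\left(A,P \right)} = \left(-9\right) 2 = -18$)
$u{\left(K,G \right)} = - 4 G$
$Y = -439$
$X = 0$ ($X = \left(\left(-51 - 12\right) + 16\right) - -47 = \left(-63 + 16\right) + 47 = -47 + 47 = 0$)
$\frac{1}{Y + u{\left(v{\left(y{\left(-2,2 \right)},-5 \right)},-10 \right)} X} = \frac{1}{-439 + \left(-4\right) \left(-10\right) 0} = \frac{1}{-439 + 40 \cdot 0} = \frac{1}{-439 + 0} = \frac{1}{-439} = - \frac{1}{439}$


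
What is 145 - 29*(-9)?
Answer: 406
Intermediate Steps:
145 - 29*(-9) = 145 + 261 = 406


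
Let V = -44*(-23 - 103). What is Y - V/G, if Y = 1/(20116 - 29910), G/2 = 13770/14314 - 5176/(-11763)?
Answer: -19206821528425/9714404162 ≈ -1977.1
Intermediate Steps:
G = 13886222/4952223 (G = 2*(13770/14314 - 5176/(-11763)) = 2*(13770*(1/14314) - 5176*(-1/11763)) = 2*(405/421 + 5176/11763) = 2*(6943111/4952223) = 13886222/4952223 ≈ 2.8040)
V = 5544 (V = -44*(-126) = 5544)
Y = -1/9794 (Y = 1/(-9794) = -1/9794 ≈ -0.00010210)
Y - V/G = -1/9794 - 5544/13886222/4952223 = -1/9794 - 5544*4952223/13886222 = -1/9794 - 1*1961080308/991873 = -1/9794 - 1961080308/991873 = -19206821528425/9714404162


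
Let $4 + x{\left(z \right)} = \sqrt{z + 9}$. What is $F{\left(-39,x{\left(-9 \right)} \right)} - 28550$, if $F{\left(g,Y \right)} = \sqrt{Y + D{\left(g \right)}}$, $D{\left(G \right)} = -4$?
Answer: $-28550 + 2 i \sqrt{2} \approx -28550.0 + 2.8284 i$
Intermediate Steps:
$x{\left(z \right)} = -4 + \sqrt{9 + z}$ ($x{\left(z \right)} = -4 + \sqrt{z + 9} = -4 + \sqrt{9 + z}$)
$F{\left(g,Y \right)} = \sqrt{-4 + Y}$ ($F{\left(g,Y \right)} = \sqrt{Y - 4} = \sqrt{-4 + Y}$)
$F{\left(-39,x{\left(-9 \right)} \right)} - 28550 = \sqrt{-4 - \left(4 - \sqrt{9 - 9}\right)} - 28550 = \sqrt{-4 - \left(4 - \sqrt{0}\right)} - 28550 = \sqrt{-4 + \left(-4 + 0\right)} - 28550 = \sqrt{-4 - 4} - 28550 = \sqrt{-8} - 28550 = 2 i \sqrt{2} - 28550 = -28550 + 2 i \sqrt{2}$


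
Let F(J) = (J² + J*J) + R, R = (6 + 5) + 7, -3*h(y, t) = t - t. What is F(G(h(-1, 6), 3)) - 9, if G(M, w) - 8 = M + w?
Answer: 251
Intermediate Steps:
h(y, t) = 0 (h(y, t) = -(t - t)/3 = -⅓*0 = 0)
R = 18 (R = 11 + 7 = 18)
G(M, w) = 8 + M + w (G(M, w) = 8 + (M + w) = 8 + M + w)
F(J) = 18 + 2*J² (F(J) = (J² + J*J) + 18 = (J² + J²) + 18 = 2*J² + 18 = 18 + 2*J²)
F(G(h(-1, 6), 3)) - 9 = (18 + 2*(8 + 0 + 3)²) - 9 = (18 + 2*11²) - 9 = (18 + 2*121) - 9 = (18 + 242) - 9 = 260 - 9 = 251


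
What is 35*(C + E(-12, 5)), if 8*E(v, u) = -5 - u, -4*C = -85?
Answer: 700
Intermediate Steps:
C = 85/4 (C = -¼*(-85) = 85/4 ≈ 21.250)
E(v, u) = -5/8 - u/8 (E(v, u) = (-5 - u)/8 = -5/8 - u/8)
35*(C + E(-12, 5)) = 35*(85/4 + (-5/8 - ⅛*5)) = 35*(85/4 + (-5/8 - 5/8)) = 35*(85/4 - 5/4) = 35*20 = 700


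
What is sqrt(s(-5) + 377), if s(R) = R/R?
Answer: 3*sqrt(42) ≈ 19.442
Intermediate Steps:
s(R) = 1
sqrt(s(-5) + 377) = sqrt(1 + 377) = sqrt(378) = 3*sqrt(42)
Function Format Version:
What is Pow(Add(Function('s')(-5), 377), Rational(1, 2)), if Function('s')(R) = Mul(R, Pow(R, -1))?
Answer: Mul(3, Pow(42, Rational(1, 2))) ≈ 19.442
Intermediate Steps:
Function('s')(R) = 1
Pow(Add(Function('s')(-5), 377), Rational(1, 2)) = Pow(Add(1, 377), Rational(1, 2)) = Pow(378, Rational(1, 2)) = Mul(3, Pow(42, Rational(1, 2)))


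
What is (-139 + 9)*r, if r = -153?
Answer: 19890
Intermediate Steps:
(-139 + 9)*r = (-139 + 9)*(-153) = -130*(-153) = 19890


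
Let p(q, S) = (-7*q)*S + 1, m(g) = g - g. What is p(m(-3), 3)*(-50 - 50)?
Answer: -100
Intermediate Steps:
m(g) = 0
p(q, S) = 1 - 7*S*q (p(q, S) = -7*S*q + 1 = 1 - 7*S*q)
p(m(-3), 3)*(-50 - 50) = (1 - 7*3*0)*(-50 - 50) = (1 + 0)*(-100) = 1*(-100) = -100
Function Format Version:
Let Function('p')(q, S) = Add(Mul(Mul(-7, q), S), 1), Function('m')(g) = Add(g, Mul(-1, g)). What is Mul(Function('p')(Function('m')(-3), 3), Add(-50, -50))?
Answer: -100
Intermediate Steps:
Function('m')(g) = 0
Function('p')(q, S) = Add(1, Mul(-7, S, q)) (Function('p')(q, S) = Add(Mul(-7, S, q), 1) = Add(1, Mul(-7, S, q)))
Mul(Function('p')(Function('m')(-3), 3), Add(-50, -50)) = Mul(Add(1, Mul(-7, 3, 0)), Add(-50, -50)) = Mul(Add(1, 0), -100) = Mul(1, -100) = -100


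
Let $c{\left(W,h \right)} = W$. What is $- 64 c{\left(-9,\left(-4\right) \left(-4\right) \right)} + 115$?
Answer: $691$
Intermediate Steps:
$- 64 c{\left(-9,\left(-4\right) \left(-4\right) \right)} + 115 = \left(-64\right) \left(-9\right) + 115 = 576 + 115 = 691$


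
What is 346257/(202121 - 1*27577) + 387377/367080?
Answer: 24339793831/8008951440 ≈ 3.0391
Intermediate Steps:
346257/(202121 - 1*27577) + 387377/367080 = 346257/(202121 - 27577) + 387377*(1/367080) = 346257/174544 + 387377/367080 = 24339793831/8008951440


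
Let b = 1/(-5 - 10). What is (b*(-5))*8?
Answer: 8/3 ≈ 2.6667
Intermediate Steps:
b = -1/15 (b = 1/(-15) = -1/15 ≈ -0.066667)
(b*(-5))*8 = -1/15*(-5)*8 = (⅓)*8 = 8/3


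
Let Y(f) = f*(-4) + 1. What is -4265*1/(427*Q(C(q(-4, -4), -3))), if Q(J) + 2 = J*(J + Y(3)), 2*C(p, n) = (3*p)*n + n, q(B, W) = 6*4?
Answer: -17060/22533217 ≈ -0.00075710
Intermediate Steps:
q(B, W) = 24
Y(f) = 1 - 4*f (Y(f) = -4*f + 1 = 1 - 4*f)
C(p, n) = n/2 + 3*n*p/2 (C(p, n) = ((3*p)*n + n)/2 = (3*n*p + n)/2 = (n + 3*n*p)/2 = n/2 + 3*n*p/2)
Q(J) = -2 + J*(-11 + J) (Q(J) = -2 + J*(J + (1 - 4*3)) = -2 + J*(J + (1 - 12)) = -2 + J*(J - 11) = -2 + J*(-11 + J))
-4265*1/(427*Q(C(q(-4, -4), -3))) = -4265*1/(427*(-2 + ((½)*(-3)*(1 + 3*24))² - 11*(-3)*(1 + 3*24)/2)) = -4265*1/(427*(-2 + ((½)*(-3)*(1 + 72))² - 11*(-3)*(1 + 72)/2)) = -4265*1/(427*(-2 + ((½)*(-3)*73)² - 11*(-3)*73/2)) = -4265*1/(427*(-2 + (-219/2)² - 11*(-219/2))) = -4265*1/(427*(-2 + 47961/4 + 2409/2)) = -4265/(427*(52771/4)) = -4265/22533217/4 = -4265*4/22533217 = -17060/22533217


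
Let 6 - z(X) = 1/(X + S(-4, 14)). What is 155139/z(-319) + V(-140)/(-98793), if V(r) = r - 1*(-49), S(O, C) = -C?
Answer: 5103773708500/197487207 ≈ 25844.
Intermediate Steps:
z(X) = 6 - 1/(-14 + X) (z(X) = 6 - 1/(X - 1*14) = 6 - 1/(X - 14) = 6 - 1/(-14 + X))
V(r) = 49 + r (V(r) = r + 49 = 49 + r)
155139/z(-319) + V(-140)/(-98793) = 155139/(((-85 + 6*(-319))/(-14 - 319))) + (49 - 140)/(-98793) = 155139/(((-85 - 1914)/(-333))) - 91*(-1/98793) = 155139/((-1/333*(-1999))) + 91/98793 = 155139/(1999/333) + 91/98793 = 155139*(333/1999) + 91/98793 = 51661287/1999 + 91/98793 = 5103773708500/197487207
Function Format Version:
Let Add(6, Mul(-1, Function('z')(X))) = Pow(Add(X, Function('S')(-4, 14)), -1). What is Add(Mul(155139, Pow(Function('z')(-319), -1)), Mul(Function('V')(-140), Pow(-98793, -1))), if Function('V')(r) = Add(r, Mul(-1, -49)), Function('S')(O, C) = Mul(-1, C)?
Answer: Rational(5103773708500, 197487207) ≈ 25844.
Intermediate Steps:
Function('z')(X) = Add(6, Mul(-1, Pow(Add(-14, X), -1))) (Function('z')(X) = Add(6, Mul(-1, Pow(Add(X, Mul(-1, 14)), -1))) = Add(6, Mul(-1, Pow(Add(X, -14), -1))) = Add(6, Mul(-1, Pow(Add(-14, X), -1))))
Function('V')(r) = Add(49, r) (Function('V')(r) = Add(r, 49) = Add(49, r))
Add(Mul(155139, Pow(Function('z')(-319), -1)), Mul(Function('V')(-140), Pow(-98793, -1))) = Add(Mul(155139, Pow(Mul(Pow(Add(-14, -319), -1), Add(-85, Mul(6, -319))), -1)), Mul(Add(49, -140), Pow(-98793, -1))) = Add(Mul(155139, Pow(Mul(Pow(-333, -1), Add(-85, -1914)), -1)), Mul(-91, Rational(-1, 98793))) = Add(Mul(155139, Pow(Mul(Rational(-1, 333), -1999), -1)), Rational(91, 98793)) = Add(Mul(155139, Pow(Rational(1999, 333), -1)), Rational(91, 98793)) = Add(Mul(155139, Rational(333, 1999)), Rational(91, 98793)) = Add(Rational(51661287, 1999), Rational(91, 98793)) = Rational(5103773708500, 197487207)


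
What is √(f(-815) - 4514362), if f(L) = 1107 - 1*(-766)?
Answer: I*√4512489 ≈ 2124.3*I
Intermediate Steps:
f(L) = 1873 (f(L) = 1107 + 766 = 1873)
√(f(-815) - 4514362) = √(1873 - 4514362) = √(-4512489) = I*√4512489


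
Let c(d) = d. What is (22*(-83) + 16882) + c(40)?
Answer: 15096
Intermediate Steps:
(22*(-83) + 16882) + c(40) = (22*(-83) + 16882) + 40 = (-1826 + 16882) + 40 = 15056 + 40 = 15096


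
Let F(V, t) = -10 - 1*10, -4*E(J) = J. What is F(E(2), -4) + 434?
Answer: 414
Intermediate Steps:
E(J) = -J/4
F(V, t) = -20 (F(V, t) = -10 - 10 = -20)
F(E(2), -4) + 434 = -20 + 434 = 414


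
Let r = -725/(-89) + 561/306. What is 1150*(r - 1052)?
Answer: -319952425/267 ≈ -1.1983e+6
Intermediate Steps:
r = 5329/534 (r = -725*(-1/89) + 561*(1/306) = 725/89 + 11/6 = 5329/534 ≈ 9.9794)
1150*(r - 1052) = 1150*(5329/534 - 1052) = 1150*(-556439/534) = -319952425/267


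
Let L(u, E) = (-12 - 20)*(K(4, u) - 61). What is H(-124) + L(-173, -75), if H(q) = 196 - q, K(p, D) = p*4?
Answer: 1760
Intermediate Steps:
K(p, D) = 4*p
L(u, E) = 1440 (L(u, E) = (-12 - 20)*(4*4 - 61) = -32*(16 - 61) = -32*(-45) = 1440)
H(-124) + L(-173, -75) = (196 - 1*(-124)) + 1440 = (196 + 124) + 1440 = 320 + 1440 = 1760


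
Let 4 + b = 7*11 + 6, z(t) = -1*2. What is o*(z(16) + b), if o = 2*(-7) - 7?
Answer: -1617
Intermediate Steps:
z(t) = -2
o = -21 (o = -14 - 7 = -21)
b = 79 (b = -4 + (7*11 + 6) = -4 + (77 + 6) = -4 + 83 = 79)
o*(z(16) + b) = -21*(-2 + 79) = -21*77 = -1617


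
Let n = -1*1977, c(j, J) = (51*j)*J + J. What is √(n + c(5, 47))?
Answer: √10055 ≈ 100.27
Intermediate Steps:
c(j, J) = J + 51*J*j (c(j, J) = 51*J*j + J = J + 51*J*j)
n = -1977
√(n + c(5, 47)) = √(-1977 + 47*(1 + 51*5)) = √(-1977 + 47*(1 + 255)) = √(-1977 + 47*256) = √(-1977 + 12032) = √10055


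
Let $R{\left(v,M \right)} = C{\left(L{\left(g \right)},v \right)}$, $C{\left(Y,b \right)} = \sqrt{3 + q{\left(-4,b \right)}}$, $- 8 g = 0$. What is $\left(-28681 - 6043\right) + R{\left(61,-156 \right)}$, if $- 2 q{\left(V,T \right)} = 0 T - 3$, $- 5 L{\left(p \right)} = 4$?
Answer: $-34724 + \frac{3 \sqrt{2}}{2} \approx -34722.0$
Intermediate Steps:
$g = 0$ ($g = \left(- \frac{1}{8}\right) 0 = 0$)
$L{\left(p \right)} = - \frac{4}{5}$ ($L{\left(p \right)} = \left(- \frac{1}{5}\right) 4 = - \frac{4}{5}$)
$q{\left(V,T \right)} = \frac{3}{2}$ ($q{\left(V,T \right)} = - \frac{0 T - 3}{2} = - \frac{0 - 3}{2} = \left(- \frac{1}{2}\right) \left(-3\right) = \frac{3}{2}$)
$C{\left(Y,b \right)} = \frac{3 \sqrt{2}}{2}$ ($C{\left(Y,b \right)} = \sqrt{3 + \frac{3}{2}} = \sqrt{\frac{9}{2}} = \frac{3 \sqrt{2}}{2}$)
$R{\left(v,M \right)} = \frac{3 \sqrt{2}}{2}$
$\left(-28681 - 6043\right) + R{\left(61,-156 \right)} = \left(-28681 - 6043\right) + \frac{3 \sqrt{2}}{2} = -34724 + \frac{3 \sqrt{2}}{2}$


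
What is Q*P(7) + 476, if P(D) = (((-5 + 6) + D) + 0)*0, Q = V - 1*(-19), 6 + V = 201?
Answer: 476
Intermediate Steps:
V = 195 (V = -6 + 201 = 195)
Q = 214 (Q = 195 - 1*(-19) = 195 + 19 = 214)
P(D) = 0 (P(D) = ((1 + D) + 0)*0 = (1 + D)*0 = 0)
Q*P(7) + 476 = 214*0 + 476 = 0 + 476 = 476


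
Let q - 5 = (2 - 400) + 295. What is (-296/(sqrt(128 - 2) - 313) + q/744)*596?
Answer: 4420941601/9099399 + 529248*sqrt(14)/97843 ≈ 506.09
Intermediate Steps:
q = -98 (q = 5 + ((2 - 400) + 295) = 5 + (-398 + 295) = 5 - 103 = -98)
(-296/(sqrt(128 - 2) - 313) + q/744)*596 = (-296/(sqrt(128 - 2) - 313) - 98/744)*596 = (-296/(sqrt(126) - 313) - 98*1/744)*596 = (-296/(3*sqrt(14) - 313) - 49/372)*596 = (-296/(-313 + 3*sqrt(14)) - 49/372)*596 = (-49/372 - 296/(-313 + 3*sqrt(14)))*596 = -7301/93 - 176416/(-313 + 3*sqrt(14))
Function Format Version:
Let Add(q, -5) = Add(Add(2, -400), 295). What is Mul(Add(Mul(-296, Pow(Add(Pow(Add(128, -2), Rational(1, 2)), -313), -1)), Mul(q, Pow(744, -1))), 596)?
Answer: Add(Rational(4420941601, 9099399), Mul(Rational(529248, 97843), Pow(14, Rational(1, 2)))) ≈ 506.09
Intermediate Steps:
q = -98 (q = Add(5, Add(Add(2, -400), 295)) = Add(5, Add(-398, 295)) = Add(5, -103) = -98)
Mul(Add(Mul(-296, Pow(Add(Pow(Add(128, -2), Rational(1, 2)), -313), -1)), Mul(q, Pow(744, -1))), 596) = Mul(Add(Mul(-296, Pow(Add(Pow(Add(128, -2), Rational(1, 2)), -313), -1)), Mul(-98, Pow(744, -1))), 596) = Mul(Add(Mul(-296, Pow(Add(Pow(126, Rational(1, 2)), -313), -1)), Mul(-98, Rational(1, 744))), 596) = Mul(Add(Mul(-296, Pow(Add(Mul(3, Pow(14, Rational(1, 2))), -313), -1)), Rational(-49, 372)), 596) = Mul(Add(Mul(-296, Pow(Add(-313, Mul(3, Pow(14, Rational(1, 2)))), -1)), Rational(-49, 372)), 596) = Mul(Add(Rational(-49, 372), Mul(-296, Pow(Add(-313, Mul(3, Pow(14, Rational(1, 2)))), -1))), 596) = Add(Rational(-7301, 93), Mul(-176416, Pow(Add(-313, Mul(3, Pow(14, Rational(1, 2)))), -1)))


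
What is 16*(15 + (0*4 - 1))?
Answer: 224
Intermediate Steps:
16*(15 + (0*4 - 1)) = 16*(15 + (0 - 1)) = 16*(15 - 1) = 16*14 = 224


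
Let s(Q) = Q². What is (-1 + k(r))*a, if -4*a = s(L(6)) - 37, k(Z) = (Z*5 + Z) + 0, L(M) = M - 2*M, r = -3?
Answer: -19/4 ≈ -4.7500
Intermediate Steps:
L(M) = -M
k(Z) = 6*Z (k(Z) = (5*Z + Z) + 0 = 6*Z + 0 = 6*Z)
a = ¼ (a = -((-1*6)² - 37)/4 = -((-6)² - 37)/4 = -(36 - 37)/4 = -¼*(-1) = ¼ ≈ 0.25000)
(-1 + k(r))*a = (-1 + 6*(-3))*(¼) = (-1 - 18)*(¼) = -19*¼ = -19/4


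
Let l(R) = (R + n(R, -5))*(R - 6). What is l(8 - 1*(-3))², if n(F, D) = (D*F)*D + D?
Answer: 1974025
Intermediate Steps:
n(F, D) = D + F*D² (n(F, D) = F*D² + D = D + F*D²)
l(R) = (-6 + R)*(-5 + 26*R) (l(R) = (R - 5*(1 - 5*R))*(R - 6) = (R + (-5 + 25*R))*(-6 + R) = (-5 + 26*R)*(-6 + R) = (-6 + R)*(-5 + 26*R))
l(8 - 1*(-3))² = (30 - 161*(8 - 1*(-3)) + 26*(8 - 1*(-3))²)² = (30 - 161*(8 + 3) + 26*(8 + 3)²)² = (30 - 161*11 + 26*11²)² = (30 - 1771 + 26*121)² = (30 - 1771 + 3146)² = 1405² = 1974025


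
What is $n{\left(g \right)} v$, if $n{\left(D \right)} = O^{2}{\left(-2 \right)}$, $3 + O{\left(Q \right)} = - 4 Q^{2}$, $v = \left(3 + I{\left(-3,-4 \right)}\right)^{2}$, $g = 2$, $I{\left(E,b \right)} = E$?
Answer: $0$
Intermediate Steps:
$v = 0$ ($v = \left(3 - 3\right)^{2} = 0^{2} = 0$)
$O{\left(Q \right)} = -3 - 4 Q^{2}$
$n{\left(D \right)} = 361$ ($n{\left(D \right)} = \left(-3 - 4 \left(-2\right)^{2}\right)^{2} = \left(-3 - 16\right)^{2} = \left(-19\right)^{2} = 361$)
$n{\left(g \right)} v = 361 \cdot 0 = 0$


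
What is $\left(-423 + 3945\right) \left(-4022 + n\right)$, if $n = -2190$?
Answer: $-21878664$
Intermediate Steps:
$\left(-423 + 3945\right) \left(-4022 + n\right) = \left(-423 + 3945\right) \left(-4022 - 2190\right) = 3522 \left(-6212\right) = -21878664$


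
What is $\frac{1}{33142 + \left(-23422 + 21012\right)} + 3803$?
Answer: $\frac{116873797}{30732} \approx 3803.0$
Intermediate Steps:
$\frac{1}{33142 + \left(-23422 + 21012\right)} + 3803 = \frac{1}{33142 - 2410} + 3803 = \frac{1}{30732} + 3803 = \frac{116873797}{30732}$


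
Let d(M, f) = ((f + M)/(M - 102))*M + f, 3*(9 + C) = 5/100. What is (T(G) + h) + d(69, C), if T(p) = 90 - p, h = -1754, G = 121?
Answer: -105571/55 ≈ -1919.5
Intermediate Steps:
C = -539/60 (C = -9 + (5/100)/3 = -9 + (5*(1/100))/3 = -9 + (1/3)*(1/20) = -9 + 1/60 = -539/60 ≈ -8.9833)
d(M, f) = f + M*(M + f)/(-102 + M) (d(M, f) = ((M + f)/(-102 + M))*M + f = M*(M + f)/(-102 + M) + f = f + M*(M + f)/(-102 + M))
(T(G) + h) + d(69, C) = ((90 - 1*121) - 1754) + (69**2 - 102*(-539/60) + 2*69*(-539/60))/(-102 + 69) = ((90 - 121) - 1754) + (4761 + 9163/10 - 12397/10)/(-33) = (-31 - 1754) - 1/33*22188/5 = -1785 - 7396/55 = -105571/55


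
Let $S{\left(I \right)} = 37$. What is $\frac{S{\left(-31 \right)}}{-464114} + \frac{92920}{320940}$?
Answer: $\frac{2155679905}{7447637358} \approx 0.28944$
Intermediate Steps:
$\frac{S{\left(-31 \right)}}{-464114} + \frac{92920}{320940} = \frac{37}{-464114} + \frac{92920}{320940} = 37 \left(- \frac{1}{464114}\right) + 92920 \cdot \frac{1}{320940} = - \frac{37}{464114} + \frac{4646}{16047} = \frac{2155679905}{7447637358}$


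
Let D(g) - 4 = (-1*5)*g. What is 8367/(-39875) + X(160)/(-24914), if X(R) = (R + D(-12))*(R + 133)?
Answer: -1412765719/496722875 ≈ -2.8442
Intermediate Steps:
D(g) = 4 - 5*g (D(g) = 4 + (-1*5)*g = 4 - 5*g)
X(R) = (64 + R)*(133 + R) (X(R) = (R + (4 - 5*(-12)))*(R + 133) = (R + (4 + 60))*(133 + R) = (R + 64)*(133 + R) = (64 + R)*(133 + R))
8367/(-39875) + X(160)/(-24914) = 8367/(-39875) + (8512 + 160² + 197*160)/(-24914) = 8367*(-1/39875) + (8512 + 25600 + 31520)*(-1/24914) = -8367/39875 + 65632*(-1/24914) = -8367/39875 - 32816/12457 = -1412765719/496722875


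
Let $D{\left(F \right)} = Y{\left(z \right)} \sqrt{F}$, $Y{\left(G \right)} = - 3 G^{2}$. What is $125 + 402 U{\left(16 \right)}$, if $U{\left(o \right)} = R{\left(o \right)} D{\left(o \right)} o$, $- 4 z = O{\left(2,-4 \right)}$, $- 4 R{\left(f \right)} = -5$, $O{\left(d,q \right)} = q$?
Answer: $-96355$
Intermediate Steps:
$R{\left(f \right)} = \frac{5}{4}$ ($R{\left(f \right)} = \left(- \frac{1}{4}\right) \left(-5\right) = \frac{5}{4}$)
$z = 1$ ($z = \left(- \frac{1}{4}\right) \left(-4\right) = 1$)
$D{\left(F \right)} = - 3 \sqrt{F}$ ($D{\left(F \right)} = - 3 \cdot 1^{2} \sqrt{F} = \left(-3\right) 1 \sqrt{F} = - 3 \sqrt{F}$)
$U{\left(o \right)} = - \frac{15 o^{\frac{3}{2}}}{4}$ ($U{\left(o \right)} = \frac{5 \left(- 3 \sqrt{o}\right)}{4} o = - \frac{15 \sqrt{o}}{4} o = - \frac{15 o^{\frac{3}{2}}}{4}$)
$125 + 402 U{\left(16 \right)} = 125 + 402 \left(- \frac{15 \cdot 16^{\frac{3}{2}}}{4}\right) = 125 + 402 \left(\left(- \frac{15}{4}\right) 64\right) = 125 + 402 \left(-240\right) = 125 - 96480 = -96355$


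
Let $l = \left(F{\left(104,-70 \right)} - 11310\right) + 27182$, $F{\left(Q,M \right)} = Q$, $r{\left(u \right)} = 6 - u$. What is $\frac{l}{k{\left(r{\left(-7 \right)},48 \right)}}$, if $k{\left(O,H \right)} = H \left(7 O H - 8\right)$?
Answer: $\frac{1997}{26160} \approx 0.076338$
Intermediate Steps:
$k{\left(O,H \right)} = H \left(-8 + 7 H O\right)$ ($k{\left(O,H \right)} = H \left(7 H O - 8\right) = H \left(-8 + 7 H O\right)$)
$l = 15976$ ($l = \left(104 - 11310\right) + 27182 = -11206 + 27182 = 15976$)
$\frac{l}{k{\left(r{\left(-7 \right)},48 \right)}} = \frac{15976}{48 \left(-8 + 7 \cdot 48 \left(6 - -7\right)\right)} = \frac{15976}{48 \left(-8 + 7 \cdot 48 \left(6 + 7\right)\right)} = \frac{15976}{48 \left(-8 + 7 \cdot 48 \cdot 13\right)} = \frac{15976}{48 \left(-8 + 4368\right)} = \frac{15976}{48 \cdot 4360} = \frac{15976}{209280} = 15976 \cdot \frac{1}{209280} = \frac{1997}{26160}$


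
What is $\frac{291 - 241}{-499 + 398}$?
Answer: $- \frac{50}{101} \approx -0.49505$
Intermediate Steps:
$\frac{291 - 241}{-499 + 398} = \frac{50}{-101} = 50 \left(- \frac{1}{101}\right) = - \frac{50}{101}$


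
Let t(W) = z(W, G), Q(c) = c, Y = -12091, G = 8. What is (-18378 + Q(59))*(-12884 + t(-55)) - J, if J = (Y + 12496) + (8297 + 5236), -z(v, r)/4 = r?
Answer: 236594266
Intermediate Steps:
z(v, r) = -4*r
t(W) = -32 (t(W) = -4*8 = -32)
J = 13938 (J = (-12091 + 12496) + (8297 + 5236) = 405 + 13533 = 13938)
(-18378 + Q(59))*(-12884 + t(-55)) - J = (-18378 + 59)*(-12884 - 32) - 1*13938 = -18319*(-12916) - 13938 = 236608204 - 13938 = 236594266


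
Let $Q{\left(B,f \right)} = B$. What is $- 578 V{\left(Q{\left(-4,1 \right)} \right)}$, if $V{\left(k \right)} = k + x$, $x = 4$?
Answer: $0$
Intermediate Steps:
$V{\left(k \right)} = 4 + k$ ($V{\left(k \right)} = k + 4 = 4 + k$)
$- 578 V{\left(Q{\left(-4,1 \right)} \right)} = - 578 \left(4 - 4\right) = \left(-578\right) 0 = 0$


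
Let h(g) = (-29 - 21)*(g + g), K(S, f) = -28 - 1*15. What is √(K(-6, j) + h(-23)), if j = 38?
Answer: √2257 ≈ 47.508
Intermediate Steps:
K(S, f) = -43 (K(S, f) = -28 - 15 = -43)
h(g) = -100*g
√(K(-6, j) + h(-23)) = √(-43 - 100*(-23)) = √(-43 + 2300) = √2257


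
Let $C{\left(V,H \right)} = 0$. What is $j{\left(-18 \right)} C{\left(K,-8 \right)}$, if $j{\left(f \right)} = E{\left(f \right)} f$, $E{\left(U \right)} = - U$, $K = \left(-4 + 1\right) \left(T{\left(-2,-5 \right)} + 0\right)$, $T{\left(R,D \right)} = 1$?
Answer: $0$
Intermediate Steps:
$K = -3$ ($K = \left(-4 + 1\right) \left(1 + 0\right) = \left(-3\right) 1 = -3$)
$j{\left(f \right)} = - f^{2}$ ($j{\left(f \right)} = - f f = - f^{2}$)
$j{\left(-18 \right)} C{\left(K,-8 \right)} = - \left(-18\right)^{2} \cdot 0 = \left(-1\right) 324 \cdot 0 = \left(-324\right) 0 = 0$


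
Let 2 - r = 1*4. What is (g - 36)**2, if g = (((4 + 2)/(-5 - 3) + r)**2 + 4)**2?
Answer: 625450081/65536 ≈ 9543.6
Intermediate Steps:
r = -2 (r = 2 - 4 = -2)
g = 34225/256 (g = (((4 + 2)/(-5 - 3) - 2)**2 + 4)**2 = ((6/(-8) - 2)**2 + 4)**2 = ((6*(-1/8) - 2)**2 + 4)**2 = ((-3/4 - 2)**2 + 4)**2 = ((-11/4)**2 + 4)**2 = (121/16 + 4)**2 = (185/16)**2 = 34225/256 ≈ 133.69)
(g - 36)**2 = (34225/256 - 36)**2 = (25009/256)**2 = 625450081/65536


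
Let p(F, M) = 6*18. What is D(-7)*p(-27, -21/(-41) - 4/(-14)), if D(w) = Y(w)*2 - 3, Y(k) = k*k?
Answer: 10260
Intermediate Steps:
Y(k) = k**2
D(w) = -3 + 2*w**2 (D(w) = w**2*2 - 3 = 2*w**2 - 3 = -3 + 2*w**2)
p(F, M) = 108
D(-7)*p(-27, -21/(-41) - 4/(-14)) = (-3 + 2*(-7)**2)*108 = (-3 + 2*49)*108 = (-3 + 98)*108 = 95*108 = 10260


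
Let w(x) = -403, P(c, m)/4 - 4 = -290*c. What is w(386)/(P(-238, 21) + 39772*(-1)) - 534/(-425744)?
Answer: -12577/27886232 ≈ -0.00045101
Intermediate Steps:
P(c, m) = 16 - 1160*c (P(c, m) = 16 + 4*(-290*c) = 16 - 1160*c)
w(386)/(P(-238, 21) + 39772*(-1)) - 534/(-425744) = -403/((16 - 1160*(-238)) + 39772*(-1)) - 534/(-425744) = -403/((16 + 276080) - 39772) - 534*(-1/425744) = -403/(276096 - 39772) + 267/212872 = -403/236324 + 267/212872 = -12577/27886232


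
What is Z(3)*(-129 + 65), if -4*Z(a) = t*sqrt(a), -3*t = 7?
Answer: -112*sqrt(3)/3 ≈ -64.663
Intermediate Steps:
t = -7/3 (t = -1/3*7 = -7/3 ≈ -2.3333)
Z(a) = 7*sqrt(a)/12 (Z(a) = -(-7)*sqrt(a)/12 = 7*sqrt(a)/12)
Z(3)*(-129 + 65) = (7*sqrt(3)/12)*(-129 + 65) = (7*sqrt(3)/12)*(-64) = -112*sqrt(3)/3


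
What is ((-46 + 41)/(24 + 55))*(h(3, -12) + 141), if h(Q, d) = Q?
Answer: -720/79 ≈ -9.1139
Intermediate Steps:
((-46 + 41)/(24 + 55))*(h(3, -12) + 141) = ((-46 + 41)/(24 + 55))*(3 + 141) = -5/79*144 = -720/79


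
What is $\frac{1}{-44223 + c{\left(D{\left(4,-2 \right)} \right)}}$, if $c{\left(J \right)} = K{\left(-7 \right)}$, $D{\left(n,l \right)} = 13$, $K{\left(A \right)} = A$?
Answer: $- \frac{1}{44230} \approx -2.2609 \cdot 10^{-5}$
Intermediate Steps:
$c{\left(J \right)} = -7$
$\frac{1}{-44223 + c{\left(D{\left(4,-2 \right)} \right)}} = \frac{1}{-44223 - 7} = \frac{1}{-44230} = - \frac{1}{44230}$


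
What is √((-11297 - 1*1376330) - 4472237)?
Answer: 18*I*√18086 ≈ 2420.7*I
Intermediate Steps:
√((-11297 - 1*1376330) - 4472237) = √((-11297 - 1376330) - 4472237) = √(-1387627 - 4472237) = √(-5859864) = 18*I*√18086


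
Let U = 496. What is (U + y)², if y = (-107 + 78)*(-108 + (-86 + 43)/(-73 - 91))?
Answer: 352533125025/26896 ≈ 1.3107e+7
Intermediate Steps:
y = 512401/164 (y = -29*(-108 - 43/(-164)) = -29*(-108 - 43*(-1/164)) = -29*(-108 + 43/164) = -29*(-17669/164) = 512401/164 ≈ 3124.4)
(U + y)² = (496 + 512401/164)² = (593745/164)² = 352533125025/26896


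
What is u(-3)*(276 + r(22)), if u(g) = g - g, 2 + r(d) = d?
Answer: 0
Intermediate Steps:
r(d) = -2 + d
u(g) = 0
u(-3)*(276 + r(22)) = 0*(276 + (-2 + 22)) = 0*(276 + 20) = 0*296 = 0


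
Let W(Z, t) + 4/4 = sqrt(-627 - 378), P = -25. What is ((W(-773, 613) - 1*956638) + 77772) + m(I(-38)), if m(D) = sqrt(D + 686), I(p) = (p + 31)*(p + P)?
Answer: -878867 + 7*sqrt(23) + I*sqrt(1005) ≈ -8.7883e+5 + 31.702*I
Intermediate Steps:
W(Z, t) = -1 + I*sqrt(1005) (W(Z, t) = -1 + sqrt(-627 - 378) = -1 + sqrt(-1005) = -1 + I*sqrt(1005))
I(p) = (-25 + p)*(31 + p) (I(p) = (p + 31)*(p - 25) = (31 + p)*(-25 + p) = (-25 + p)*(31 + p))
m(D) = sqrt(686 + D)
((W(-773, 613) - 1*956638) + 77772) + m(I(-38)) = (((-1 + I*sqrt(1005)) - 1*956638) + 77772) + sqrt(686 + (-775 + (-38)**2 + 6*(-38))) = (((-1 + I*sqrt(1005)) - 956638) + 77772) + sqrt(686 + (-775 + 1444 - 228)) = ((-956639 + I*sqrt(1005)) + 77772) + sqrt(686 + 441) = (-878867 + I*sqrt(1005)) + sqrt(1127) = (-878867 + I*sqrt(1005)) + 7*sqrt(23) = -878867 + 7*sqrt(23) + I*sqrt(1005)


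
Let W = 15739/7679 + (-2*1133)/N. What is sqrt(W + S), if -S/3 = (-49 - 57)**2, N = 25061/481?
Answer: I*sqrt(1249892684810020494033)/192443419 ≈ 183.71*I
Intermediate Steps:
N = 25061/481 (N = 25061*(1/481) = 25061/481 ≈ 52.102)
S = -33708 (S = -3*(-49 - 57)**2 = -3*(-106)**2 = -3*11236 = -33708)
W = -7975260255/192443419 (W = 15739/7679 + (-2*1133)/(25061/481) = 15739*(1/7679) - 2266*481/25061 = 15739/7679 - 1089946/25061 = -7975260255/192443419 ≈ -41.442)
sqrt(W + S) = sqrt(-7975260255/192443419 - 33708) = sqrt(-6494858027907/192443419) = I*sqrt(1249892684810020494033)/192443419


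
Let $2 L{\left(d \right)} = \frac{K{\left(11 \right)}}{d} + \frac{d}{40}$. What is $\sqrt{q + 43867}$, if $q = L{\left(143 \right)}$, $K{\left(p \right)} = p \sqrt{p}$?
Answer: $\frac{\sqrt{2965530035 + 2600 \sqrt{11}}}{260} \approx 209.45$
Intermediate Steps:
$K{\left(p \right)} = p^{\frac{3}{2}}$
$L{\left(d \right)} = \frac{d}{80} + \frac{11 \sqrt{11}}{2 d}$ ($L{\left(d \right)} = \frac{\frac{11^{\frac{3}{2}}}{d} + \frac{d}{40}}{2} = \frac{\frac{11 \sqrt{11}}{d} + d \frac{1}{40}}{2} = \frac{\frac{11 \sqrt{11}}{d} + \frac{d}{40}}{2} = \frac{\frac{d}{40} + \frac{11 \sqrt{11}}{d}}{2} = \frac{d}{80} + \frac{11 \sqrt{11}}{2 d}$)
$q = \frac{143}{80} + \frac{\sqrt{11}}{26}$ ($q = \frac{143^{2} + 440 \sqrt{11}}{80 \cdot 143} = \frac{1}{80} \cdot \frac{1}{143} \left(20449 + 440 \sqrt{11}\right) = \frac{143}{80} + \frac{\sqrt{11}}{26} \approx 1.9151$)
$\sqrt{q + 43867} = \sqrt{\left(\frac{143}{80} + \frac{\sqrt{11}}{26}\right) + 43867} = \sqrt{\frac{3509503}{80} + \frac{\sqrt{11}}{26}}$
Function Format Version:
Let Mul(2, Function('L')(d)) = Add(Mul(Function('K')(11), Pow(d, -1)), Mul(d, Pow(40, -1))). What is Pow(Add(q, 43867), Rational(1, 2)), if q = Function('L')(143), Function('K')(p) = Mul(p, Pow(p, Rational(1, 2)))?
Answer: Mul(Rational(1, 260), Pow(Add(2965530035, Mul(2600, Pow(11, Rational(1, 2)))), Rational(1, 2))) ≈ 209.45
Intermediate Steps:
Function('K')(p) = Pow(p, Rational(3, 2))
Function('L')(d) = Add(Mul(Rational(1, 80), d), Mul(Rational(11, 2), Pow(11, Rational(1, 2)), Pow(d, -1))) (Function('L')(d) = Mul(Rational(1, 2), Add(Mul(Pow(11, Rational(3, 2)), Pow(d, -1)), Mul(d, Pow(40, -1)))) = Mul(Rational(1, 2), Add(Mul(Mul(11, Pow(11, Rational(1, 2))), Pow(d, -1)), Mul(d, Rational(1, 40)))) = Mul(Rational(1, 2), Add(Mul(11, Pow(11, Rational(1, 2)), Pow(d, -1)), Mul(Rational(1, 40), d))) = Mul(Rational(1, 2), Add(Mul(Rational(1, 40), d), Mul(11, Pow(11, Rational(1, 2)), Pow(d, -1)))) = Add(Mul(Rational(1, 80), d), Mul(Rational(11, 2), Pow(11, Rational(1, 2)), Pow(d, -1))))
q = Add(Rational(143, 80), Mul(Rational(1, 26), Pow(11, Rational(1, 2)))) (q = Mul(Rational(1, 80), Pow(143, -1), Add(Pow(143, 2), Mul(440, Pow(11, Rational(1, 2))))) = Mul(Rational(1, 80), Rational(1, 143), Add(20449, Mul(440, Pow(11, Rational(1, 2))))) = Add(Rational(143, 80), Mul(Rational(1, 26), Pow(11, Rational(1, 2)))) ≈ 1.9151)
Pow(Add(q, 43867), Rational(1, 2)) = Pow(Add(Add(Rational(143, 80), Mul(Rational(1, 26), Pow(11, Rational(1, 2)))), 43867), Rational(1, 2)) = Pow(Add(Rational(3509503, 80), Mul(Rational(1, 26), Pow(11, Rational(1, 2)))), Rational(1, 2))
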